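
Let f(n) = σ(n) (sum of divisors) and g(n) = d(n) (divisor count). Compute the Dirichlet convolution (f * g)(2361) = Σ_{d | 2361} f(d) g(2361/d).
(σ * d)(2361) = 4740

Divisors of 2361: [1, 3, 787, 2361]. For each d | 2361:
  d = 1: σ(1) · d(2361/1) = 1 · 4 = 4
  d = 3: σ(3) · d(2361/3) = 4 · 2 = 8
  d = 787: σ(787) · d(2361/787) = 788 · 2 = 1576
  d = 2361: σ(2361) · d(2361/2361) = 3152 · 1 = 3152
Summing: (σ * d)(2361) = 4 + 8 + 1576 + 3152 = 4740.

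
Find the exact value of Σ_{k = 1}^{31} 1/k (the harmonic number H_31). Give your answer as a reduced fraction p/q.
H_31 = 290774257297357/72201776446800

Direct summation: H_31 = 1 + 1/2 + ... + 1/31. The least common denominator is lcm(1, ..., 31) = 72201776446800; over this denominator the numerator is 72201776446800 + 36100888223400 + 24067258815600 + 18050444111700 + 14440355289360 + 12033629407800 + 10314539492400 + 9025222055850 + 8022419605200 + 7220177644680 + 6563797858800 + 6016814703900 + 5553982803600 + 5157269746200 + 4813451763120 + 4512611027925 + 4247163320400 + 4011209802600 + 3800093497200 + 3610088822340 + 3438179830800 + 3281898929400 + 3139207671600 + 3008407351950 + 2888071057872 + 2776991401800 + 2674139868400 + 2578634873100 + 2489716429200 + 2406725881560 + 2329089562800 = 290774257297357, so H_31 = 290774257297357/72201776446800 (already in lowest terms) ≈ 4.02725. (The PNT-adjacent estimate ln(31) + γ ≈ 4.01120 matches within O(1/n).)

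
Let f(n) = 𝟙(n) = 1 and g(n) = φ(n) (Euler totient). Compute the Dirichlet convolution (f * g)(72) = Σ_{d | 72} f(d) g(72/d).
(𝟙 * φ)(72) = 72

Divisors of 72: [1, 2, 3, 4, 6, 8, 9, 12, 18, 24, 36, 72]. For each d | 72:
  d = 1: 𝟙(1) · φ(72/1) = 1 · 24 = 24
  d = 2: 𝟙(2) · φ(72/2) = 1 · 12 = 12
  d = 3: 𝟙(3) · φ(72/3) = 1 · 8 = 8
  d = 4: 𝟙(4) · φ(72/4) = 1 · 6 = 6
  d = 6: 𝟙(6) · φ(72/6) = 1 · 4 = 4
  d = 8: 𝟙(8) · φ(72/8) = 1 · 6 = 6
  d = 9: 𝟙(9) · φ(72/9) = 1 · 4 = 4
  d = 12: 𝟙(12) · φ(72/12) = 1 · 2 = 2
  d = 18: 𝟙(18) · φ(72/18) = 1 · 2 = 2
  d = 24: 𝟙(24) · φ(72/24) = 1 · 2 = 2
  d = 36: 𝟙(36) · φ(72/36) = 1 · 1 = 1
  d = 72: 𝟙(72) · φ(72/72) = 1 · 1 = 1
Summing: (𝟙 * φ)(72) = 24 + 12 + 8 + 6 + 4 + 6 + 4 + 2 + 2 + 2 + 1 + 1 = 72.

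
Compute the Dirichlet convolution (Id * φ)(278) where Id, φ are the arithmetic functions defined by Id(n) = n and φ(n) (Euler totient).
(Id * φ)(278) = 831

Divisors of 278: [1, 2, 139, 278]. For each d | 278:
  d = 1: Id(1) · φ(278/1) = 1 · 138 = 138
  d = 2: Id(2) · φ(278/2) = 2 · 138 = 276
  d = 139: Id(139) · φ(278/139) = 139 · 1 = 139
  d = 278: Id(278) · φ(278/278) = 278 · 1 = 278
Summing: (Id * φ)(278) = 138 + 276 + 139 + 278 = 831.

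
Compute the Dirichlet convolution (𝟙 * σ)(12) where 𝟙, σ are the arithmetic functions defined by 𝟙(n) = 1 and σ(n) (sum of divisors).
(𝟙 * σ)(12) = 55

Divisors of 12: [1, 2, 3, 4, 6, 12]. For each d | 12:
  d = 1: 𝟙(1) · σ(12/1) = 1 · 28 = 28
  d = 2: 𝟙(2) · σ(12/2) = 1 · 12 = 12
  d = 3: 𝟙(3) · σ(12/3) = 1 · 7 = 7
  d = 4: 𝟙(4) · σ(12/4) = 1 · 4 = 4
  d = 6: 𝟙(6) · σ(12/6) = 1 · 3 = 3
  d = 12: 𝟙(12) · σ(12/12) = 1 · 1 = 1
Summing: (𝟙 * σ)(12) = 28 + 12 + 7 + 4 + 3 + 1 = 55.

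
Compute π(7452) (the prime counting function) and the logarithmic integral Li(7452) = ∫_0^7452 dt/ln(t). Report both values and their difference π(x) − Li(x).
π(7452) = 943;  Li(7452) ≈ 965.20;  π(x) − Li(x) ≈ -22.20.

Direct count of primes ≤ 7452 gives π(7452) = 943. Numerical evaluation of the logarithmic integral gives Li(7452) ≈ 965.20. The difference π(x) − Li(x) ≈ -22.20 is typically negative for small/moderate x (Li(x) overestimates), though Littlewood's theorem shows this sign changes infinitely often.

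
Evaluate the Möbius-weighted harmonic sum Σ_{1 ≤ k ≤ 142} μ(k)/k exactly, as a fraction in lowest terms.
Σ μ(k)/k = -1280195109320241807184891051690223115540059217279828/1669107775099865011251538855274990009561055775533405515

Values of μ(k) for 1 ≤ k ≤ 142: μ(1) = 1, μ(2) = -1, μ(3) = -1, μ(5) = -1, μ(6) = 1, μ(7) = -1, μ(10) = 1, μ(11) = -1, μ(13) = -1, μ(14) = 1, μ(15) = 1, μ(17) = -1, μ(19) = -1, μ(21) = 1, μ(22) = 1, μ(23) = -1, μ(26) = 1, μ(29) = -1, μ(30) = -1, μ(31) = -1, μ(33) = 1, μ(34) = 1, μ(35) = 1, μ(37) = -1, μ(38) = 1, μ(39) = 1, μ(41) = -1, μ(42) = -1, μ(43) = -1, μ(46) = 1, μ(47) = -1, μ(51) = 1, μ(53) = -1, μ(55) = 1, μ(57) = 1, μ(58) = 1, μ(59) = -1, μ(61) = -1, μ(62) = 1, μ(65) = 1, μ(66) = -1, μ(67) = -1, μ(69) = 1, μ(70) = -1, μ(71) = -1, μ(73) = -1, μ(74) = 1, μ(77) = 1, μ(78) = -1, μ(79) = -1, μ(82) = 1, μ(83) = -1, μ(85) = 1, μ(86) = 1, μ(87) = 1, μ(89) = -1, μ(91) = 1, μ(93) = 1, μ(94) = 1, μ(95) = 1, μ(97) = -1, μ(101) = -1, μ(102) = -1, μ(103) = -1, μ(105) = -1, μ(106) = 1, μ(107) = -1, μ(109) = -1, μ(110) = -1, μ(111) = 1, μ(113) = -1, μ(114) = -1, μ(115) = 1, μ(118) = 1, μ(119) = 1, μ(122) = 1, μ(123) = 1, μ(127) = -1, μ(129) = 1, μ(130) = -1, μ(131) = -1, μ(133) = 1, μ(134) = 1, μ(137) = -1, μ(138) = -1, μ(139) = -1, μ(141) = 1, μ(142) = 1, with μ = 0 on non-squarefree integers. Summing μ(k)/k for k where μ(k) ≠ 0 gives -1280195109320241807184891051690223115540059217279828/1669107775099865011251538855274990009561055775533405515 ≈ -0.0008. (PNT ⟺ this sum → 0 as n → ∞.)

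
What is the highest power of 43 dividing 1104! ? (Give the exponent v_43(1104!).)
v_43(1104!) = 25

Legendre's formula: v_p(n!) = Σ_{k ≥ 1} ⌊n / p^k⌋. For p = 43, n = 1104, the terms are:
  ⌊1104/43^1⌋ = ⌊1104/43⌋ = 25
(the next term ⌊1104/43^2⌋ = 0, terminating the sum). Summing: v_43(1104!) = 25 = 25.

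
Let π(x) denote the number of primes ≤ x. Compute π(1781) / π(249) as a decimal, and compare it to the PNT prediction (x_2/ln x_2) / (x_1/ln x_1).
π(1781)/π(249) = 275/53 ≈ 5.1887;  PNT prediction ≈ 5.2725.

π(249) = 53 and π(1781) = 275, so π(1781)/π(249) ≈ 5.1887. The PNT-predicted ratio is (1781/ln(1781)) / (249/ln(249)) ≈ 5.2725. The two agree to within a few percent, as expected.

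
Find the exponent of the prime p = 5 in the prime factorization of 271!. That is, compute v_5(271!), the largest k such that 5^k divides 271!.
v_5(271!) = 66

Legendre's formula: v_p(n!) = Σ_{k ≥ 1} ⌊n / p^k⌋. For p = 5, n = 271, the terms are:
  ⌊271/5^1⌋ = ⌊271/5⌋ = 54
  ⌊271/5^2⌋ = ⌊271/25⌋ = 10
  ⌊271/5^3⌋ = ⌊271/125⌋ = 2
(the next term ⌊271/5^4⌋ = 0, terminating the sum). Summing: v_5(271!) = 54 + 10 + 2 = 66.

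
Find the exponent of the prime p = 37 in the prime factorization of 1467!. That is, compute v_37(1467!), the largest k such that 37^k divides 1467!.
v_37(1467!) = 40

Legendre's formula: v_p(n!) = Σ_{k ≥ 1} ⌊n / p^k⌋. For p = 37, n = 1467, the terms are:
  ⌊1467/37^1⌋ = ⌊1467/37⌋ = 39
  ⌊1467/37^2⌋ = ⌊1467/1369⌋ = 1
(the next term ⌊1467/37^3⌋ = 0, terminating the sum). Summing: v_37(1467!) = 39 + 1 = 40.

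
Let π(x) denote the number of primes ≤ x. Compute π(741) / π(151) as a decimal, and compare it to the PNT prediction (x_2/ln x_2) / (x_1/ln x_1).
π(741)/π(151) = 131/36 ≈ 3.6389;  PNT prediction ≈ 3.7260.

π(151) = 36 and π(741) = 131, so π(741)/π(151) ≈ 3.6389. The PNT-predicted ratio is (741/ln(741)) / (151/ln(151)) ≈ 3.7260. The two agree to within a few percent, as expected.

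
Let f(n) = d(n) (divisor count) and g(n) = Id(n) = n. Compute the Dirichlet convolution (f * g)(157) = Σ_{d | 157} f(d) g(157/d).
(d * Id)(157) = 159

Divisors of 157: [1, 157]. For each d | 157:
  d = 1: d(1) · Id(157/1) = 1 · 157 = 157
  d = 157: d(157) · Id(157/157) = 2 · 1 = 2
Summing: (d * Id)(157) = 157 + 2 = 159.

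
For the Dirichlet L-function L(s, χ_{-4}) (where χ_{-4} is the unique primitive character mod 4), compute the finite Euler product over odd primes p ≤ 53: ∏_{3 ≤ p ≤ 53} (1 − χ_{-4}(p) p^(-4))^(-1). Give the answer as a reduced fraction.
∏ = 257364431333305770108011762895409938991497014556861335561/260241495905762991772533773778373936417391479107040051200

The odd primes p ≤ 53 are [3, 5, 7, 11, 13, 17, 19, 23, 29, 31, 37, 41, 43, 47, 53]. For each, χ(p) = 1 if p ≡ 1 mod 4, χ(p) = −1 if p ≡ 3 mod 4. Taking (1 − χ(p)/p^4)^(-1) = p^4/(p^4 − χ(p)): (1 − (-1)/3^4)^(-1) · (1 − (1)/5^4)^(-1) · (1 − (-1)/7^4)^(-1) · (1 − (-1)/11^4)^(-1) · (1 − (1)/13^4)^(-1) · (1 − (1)/17^4)^(-1) · (1 − (-1)/19^4)^(-1) · (1 − (-1)/23^4)^(-1) · (1 − (1)/29^4)^(-1) · (1 − (-1)/31^4)^(-1) · (1 − (1)/37^4)^(-1) · (1 − (1)/41^4)^(-1) · (1 − (-1)/43^4)^(-1) · (1 − (-1)/47^4)^(-1) · (1 − (1)/53^4)^(-1) = 257364431333305770108011762895409938991497014556861335561/260241495905762991772533773778373936417391479107040051200.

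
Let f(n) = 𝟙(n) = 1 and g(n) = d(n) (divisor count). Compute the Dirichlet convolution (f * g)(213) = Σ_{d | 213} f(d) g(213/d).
(𝟙 * d)(213) = 9

Divisors of 213: [1, 3, 71, 213]. For each d | 213:
  d = 1: 𝟙(1) · d(213/1) = 1 · 4 = 4
  d = 3: 𝟙(3) · d(213/3) = 1 · 2 = 2
  d = 71: 𝟙(71) · d(213/71) = 1 · 2 = 2
  d = 213: 𝟙(213) · d(213/213) = 1 · 1 = 1
Summing: (𝟙 * d)(213) = 4 + 2 + 2 + 1 = 9.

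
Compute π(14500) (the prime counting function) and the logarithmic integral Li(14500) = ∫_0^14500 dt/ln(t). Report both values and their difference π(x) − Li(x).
π(14500) = 1698;  Li(14500) ≈ 1724.54;  π(x) − Li(x) ≈ -26.54.

Direct count of primes ≤ 14500 gives π(14500) = 1698. Numerical evaluation of the logarithmic integral gives Li(14500) ≈ 1724.54. The difference π(x) − Li(x) ≈ -26.54 is typically negative for small/moderate x (Li(x) overestimates), though Littlewood's theorem shows this sign changes infinitely often.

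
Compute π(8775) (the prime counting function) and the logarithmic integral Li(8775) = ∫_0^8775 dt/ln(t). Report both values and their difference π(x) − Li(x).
π(8775) = 1093;  Li(8775) ≈ 1112.20;  π(x) − Li(x) ≈ -19.20.

Direct count of primes ≤ 8775 gives π(8775) = 1093. Numerical evaluation of the logarithmic integral gives Li(8775) ≈ 1112.20. The difference π(x) − Li(x) ≈ -19.20 is typically negative for small/moderate x (Li(x) overestimates), though Littlewood's theorem shows this sign changes infinitely often.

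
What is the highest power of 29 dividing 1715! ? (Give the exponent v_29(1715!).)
v_29(1715!) = 61

Legendre's formula: v_p(n!) = Σ_{k ≥ 1} ⌊n / p^k⌋. For p = 29, n = 1715, the terms are:
  ⌊1715/29^1⌋ = ⌊1715/29⌋ = 59
  ⌊1715/29^2⌋ = ⌊1715/841⌋ = 2
(the next term ⌊1715/29^3⌋ = 0, terminating the sum). Summing: v_29(1715!) = 59 + 2 = 61.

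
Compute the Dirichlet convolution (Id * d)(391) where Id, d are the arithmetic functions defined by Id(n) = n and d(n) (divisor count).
(Id * d)(391) = 475

Divisors of 391: [1, 17, 23, 391]. For each d | 391:
  d = 1: Id(1) · d(391/1) = 1 · 4 = 4
  d = 17: Id(17) · d(391/17) = 17 · 2 = 34
  d = 23: Id(23) · d(391/23) = 23 · 2 = 46
  d = 391: Id(391) · d(391/391) = 391 · 1 = 391
Summing: (Id * d)(391) = 4 + 34 + 46 + 391 = 475.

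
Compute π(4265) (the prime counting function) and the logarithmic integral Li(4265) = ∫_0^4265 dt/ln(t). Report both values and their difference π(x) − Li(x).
π(4265) = 585;  Li(4265) ≈ 597.19;  π(x) − Li(x) ≈ -12.19.

Direct count of primes ≤ 4265 gives π(4265) = 585. Numerical evaluation of the logarithmic integral gives Li(4265) ≈ 597.19. The difference π(x) − Li(x) ≈ -12.19 is typically negative for small/moderate x (Li(x) overestimates), though Littlewood's theorem shows this sign changes infinitely often.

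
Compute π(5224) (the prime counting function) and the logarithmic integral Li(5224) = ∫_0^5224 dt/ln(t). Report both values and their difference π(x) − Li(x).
π(5224) = 693;  Li(5224) ≈ 710.51;  π(x) − Li(x) ≈ -17.51.

Direct count of primes ≤ 5224 gives π(5224) = 693. Numerical evaluation of the logarithmic integral gives Li(5224) ≈ 710.51. The difference π(x) − Li(x) ≈ -17.51 is typically negative for small/moderate x (Li(x) overestimates), though Littlewood's theorem shows this sign changes infinitely often.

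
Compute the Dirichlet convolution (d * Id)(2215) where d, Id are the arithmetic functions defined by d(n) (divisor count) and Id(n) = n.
(d * Id)(2215) = 3115

Divisors of 2215: [1, 5, 443, 2215]. For each d | 2215:
  d = 1: d(1) · Id(2215/1) = 1 · 2215 = 2215
  d = 5: d(5) · Id(2215/5) = 2 · 443 = 886
  d = 443: d(443) · Id(2215/443) = 2 · 5 = 10
  d = 2215: d(2215) · Id(2215/2215) = 4 · 1 = 4
Summing: (d * Id)(2215) = 2215 + 886 + 10 + 4 = 3115.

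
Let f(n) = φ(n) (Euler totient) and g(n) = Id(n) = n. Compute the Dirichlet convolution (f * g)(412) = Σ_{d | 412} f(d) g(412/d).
(φ * Id)(412) = 1640

Divisors of 412: [1, 2, 4, 103, 206, 412]. For each d | 412:
  d = 1: φ(1) · Id(412/1) = 1 · 412 = 412
  d = 2: φ(2) · Id(412/2) = 1 · 206 = 206
  d = 4: φ(4) · Id(412/4) = 2 · 103 = 206
  d = 103: φ(103) · Id(412/103) = 102 · 4 = 408
  d = 206: φ(206) · Id(412/206) = 102 · 2 = 204
  d = 412: φ(412) · Id(412/412) = 204 · 1 = 204
Summing: (φ * Id)(412) = 412 + 206 + 206 + 408 + 204 + 204 = 1640.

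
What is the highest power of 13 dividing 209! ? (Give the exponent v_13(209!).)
v_13(209!) = 17

Legendre's formula: v_p(n!) = Σ_{k ≥ 1} ⌊n / p^k⌋. For p = 13, n = 209, the terms are:
  ⌊209/13^1⌋ = ⌊209/13⌋ = 16
  ⌊209/13^2⌋ = ⌊209/169⌋ = 1
(the next term ⌊209/13^3⌋ = 0, terminating the sum). Summing: v_13(209!) = 16 + 1 = 17.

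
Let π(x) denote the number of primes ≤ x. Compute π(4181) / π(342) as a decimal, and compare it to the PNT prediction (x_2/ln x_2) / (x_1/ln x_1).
π(4181)/π(342) = 574/68 ≈ 8.4412;  PNT prediction ≈ 8.5547.

π(342) = 68 and π(4181) = 574, so π(4181)/π(342) ≈ 8.4412. The PNT-predicted ratio is (4181/ln(4181)) / (342/ln(342)) ≈ 8.5547. The two agree to within a few percent, as expected.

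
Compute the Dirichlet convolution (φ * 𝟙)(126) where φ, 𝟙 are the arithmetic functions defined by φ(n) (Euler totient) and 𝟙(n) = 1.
(φ * 𝟙)(126) = 126

Divisors of 126: [1, 2, 3, 6, 7, 9, 14, 18, 21, 42, 63, 126]. For each d | 126:
  d = 1: φ(1) · 𝟙(126/1) = 1 · 1 = 1
  d = 2: φ(2) · 𝟙(126/2) = 1 · 1 = 1
  d = 3: φ(3) · 𝟙(126/3) = 2 · 1 = 2
  d = 6: φ(6) · 𝟙(126/6) = 2 · 1 = 2
  d = 7: φ(7) · 𝟙(126/7) = 6 · 1 = 6
  d = 9: φ(9) · 𝟙(126/9) = 6 · 1 = 6
  d = 14: φ(14) · 𝟙(126/14) = 6 · 1 = 6
  d = 18: φ(18) · 𝟙(126/18) = 6 · 1 = 6
  d = 21: φ(21) · 𝟙(126/21) = 12 · 1 = 12
  d = 42: φ(42) · 𝟙(126/42) = 12 · 1 = 12
  d = 63: φ(63) · 𝟙(126/63) = 36 · 1 = 36
  d = 126: φ(126) · 𝟙(126/126) = 36 · 1 = 36
Summing: (φ * 𝟙)(126) = 1 + 1 + 2 + 2 + 6 + 6 + 6 + 6 + 12 + 12 + 36 + 36 = 126.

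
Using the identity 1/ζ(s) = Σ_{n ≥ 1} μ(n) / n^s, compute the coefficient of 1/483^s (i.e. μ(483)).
μ(483) = -1

Factor n = 483 = 3 · 7 · 23. μ(n) = 0 if any exponent ≥ 2 (not squarefree); otherwise μ(n) = (−1)^{ω(n)} where ω(n) is the number of distinct prime factors. Applying: μ(483) = -1.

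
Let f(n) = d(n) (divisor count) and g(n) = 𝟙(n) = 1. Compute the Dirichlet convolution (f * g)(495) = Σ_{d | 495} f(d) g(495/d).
(d * 𝟙)(495) = 54

Divisors of 495: [1, 3, 5, 9, 11, 15, 33, 45, 55, 99, 165, 495]. For each d | 495:
  d = 1: d(1) · 𝟙(495/1) = 1 · 1 = 1
  d = 3: d(3) · 𝟙(495/3) = 2 · 1 = 2
  d = 5: d(5) · 𝟙(495/5) = 2 · 1 = 2
  d = 9: d(9) · 𝟙(495/9) = 3 · 1 = 3
  d = 11: d(11) · 𝟙(495/11) = 2 · 1 = 2
  d = 15: d(15) · 𝟙(495/15) = 4 · 1 = 4
  d = 33: d(33) · 𝟙(495/33) = 4 · 1 = 4
  d = 45: d(45) · 𝟙(495/45) = 6 · 1 = 6
  d = 55: d(55) · 𝟙(495/55) = 4 · 1 = 4
  d = 99: d(99) · 𝟙(495/99) = 6 · 1 = 6
  d = 165: d(165) · 𝟙(495/165) = 8 · 1 = 8
  d = 495: d(495) · 𝟙(495/495) = 12 · 1 = 12
Summing: (d * 𝟙)(495) = 1 + 2 + 2 + 3 + 2 + 4 + 4 + 6 + 4 + 6 + 8 + 12 = 54.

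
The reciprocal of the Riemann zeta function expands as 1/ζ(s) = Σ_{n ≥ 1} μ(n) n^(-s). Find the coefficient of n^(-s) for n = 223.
μ(223) = -1

Factor n = 223 = 223. μ(n) = 0 if any exponent ≥ 2 (not squarefree); otherwise μ(n) = (−1)^{ω(n)} where ω(n) is the number of distinct prime factors. Applying: μ(223) = -1.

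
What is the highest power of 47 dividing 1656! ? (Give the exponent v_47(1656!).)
v_47(1656!) = 35

Legendre's formula: v_p(n!) = Σ_{k ≥ 1} ⌊n / p^k⌋. For p = 47, n = 1656, the terms are:
  ⌊1656/47^1⌋ = ⌊1656/47⌋ = 35
(the next term ⌊1656/47^2⌋ = 0, terminating the sum). Summing: v_47(1656!) = 35 = 35.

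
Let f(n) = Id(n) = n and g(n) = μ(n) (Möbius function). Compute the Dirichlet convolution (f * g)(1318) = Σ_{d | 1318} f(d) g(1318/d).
(Id * μ)(1318) = 658

Divisors of 1318: [1, 2, 659, 1318]. For each d | 1318:
  d = 1: Id(1) · μ(1318/1) = 1 · 1 = 1
  d = 2: Id(2) · μ(1318/2) = 2 · -1 = -2
  d = 659: Id(659) · μ(1318/659) = 659 · -1 = -659
  d = 1318: Id(1318) · μ(1318/1318) = 1318 · 1 = 1318
Summing: (Id * μ)(1318) = 1 + -2 + -659 + 1318 = 658.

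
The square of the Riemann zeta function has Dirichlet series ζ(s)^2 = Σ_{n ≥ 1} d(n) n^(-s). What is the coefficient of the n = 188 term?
d(188) = 6

ζ(s)^2 = (Σ 1/m^s)(Σ 1/k^s). The coefficient of 1/n^s in the product is the number of ordered pairs (m, k) with mk = n, which equals d(n). For n = 188, divisors are [1, 2, 4, 47, 94, 188], so d(188) = 6.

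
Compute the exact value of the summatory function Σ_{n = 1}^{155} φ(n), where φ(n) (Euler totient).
Σ_{n ≤ 155} φ(n) = 7356

Compute φ(n) for each 1 ≤ n ≤ 155: φ(1) = 1, φ(2) = 1, φ(3) = 2, φ(4) = 2, φ(5) = 4, φ(6) = 2, φ(7) = 6, φ(8) = 4, φ(9) = 6, φ(10) = 4, φ(11) = 10, φ(12) = 4, φ(13) = 12, φ(14) = 6, φ(15) = 8, φ(16) = 8, φ(17) = 16, φ(18) = 6, φ(19) = 18, φ(20) = 8, φ(21) = 12, φ(22) = 10, φ(23) = 22, φ(24) = 8, φ(25) = 20, φ(26) = 12, φ(27) = 18, φ(28) = 12, φ(29) = 28, φ(30) = 8, φ(31) = 30, φ(32) = 16, φ(33) = 20, φ(34) = 16, φ(35) = 24, φ(36) = 12, φ(37) = 36, φ(38) = 18, φ(39) = 24, φ(40) = 16, φ(41) = 40, φ(42) = 12, φ(43) = 42, φ(44) = 20, φ(45) = 24, φ(46) = 22, φ(47) = 46, φ(48) = 16, φ(49) = 42, φ(50) = 20, φ(51) = 32, φ(52) = 24, φ(53) = 52, φ(54) = 18, φ(55) = 40, φ(56) = 24, φ(57) = 36, φ(58) = 28, φ(59) = 58, φ(60) = 16, φ(61) = 60, φ(62) = 30, φ(63) = 36, φ(64) = 32, φ(65) = 48, φ(66) = 20, φ(67) = 66, φ(68) = 32, φ(69) = 44, φ(70) = 24, φ(71) = 70, φ(72) = 24, φ(73) = 72, φ(74) = 36, φ(75) = 40, φ(76) = 36, φ(77) = 60, φ(78) = 24, φ(79) = 78, φ(80) = 32, φ(81) = 54, φ(82) = 40, φ(83) = 82, φ(84) = 24, φ(85) = 64, φ(86) = 42, φ(87) = 56, φ(88) = 40, φ(89) = 88, φ(90) = 24, φ(91) = 72, φ(92) = 44, φ(93) = 60, φ(94) = 46, φ(95) = 72, φ(96) = 32, φ(97) = 96, φ(98) = 42, φ(99) = 60, φ(100) = 40, φ(101) = 100, φ(102) = 32, φ(103) = 102, φ(104) = 48, φ(105) = 48, φ(106) = 52, φ(107) = 106, φ(108) = 36, φ(109) = 108, φ(110) = 40, φ(111) = 72, φ(112) = 48, φ(113) = 112, φ(114) = 36, φ(115) = 88, φ(116) = 56, φ(117) = 72, φ(118) = 58, φ(119) = 96, φ(120) = 32, φ(121) = 110, φ(122) = 60, φ(123) = 80, φ(124) = 60, φ(125) = 100, φ(126) = 36, φ(127) = 126, φ(128) = 64, φ(129) = 84, φ(130) = 48, φ(131) = 130, φ(132) = 40, φ(133) = 108, φ(134) = 66, φ(135) = 72, φ(136) = 64, φ(137) = 136, φ(138) = 44, φ(139) = 138, φ(140) = 48, φ(141) = 92, φ(142) = 70, φ(143) = 120, φ(144) = 48, φ(145) = 112, φ(146) = 72, φ(147) = 84, φ(148) = 72, φ(149) = 148, φ(150) = 40, φ(151) = 150, φ(152) = 72, φ(153) = 96, φ(154) = 60, φ(155) = 120. Summing all 155 values: 7356. (Average order: Σ_{n ≤ x} φ(n) ~ (3/π²) x². For x = 155, (3/π²)·155² ≈ 7302.72.)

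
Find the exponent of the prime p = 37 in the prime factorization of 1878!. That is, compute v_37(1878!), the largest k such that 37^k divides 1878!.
v_37(1878!) = 51

Legendre's formula: v_p(n!) = Σ_{k ≥ 1} ⌊n / p^k⌋. For p = 37, n = 1878, the terms are:
  ⌊1878/37^1⌋ = ⌊1878/37⌋ = 50
  ⌊1878/37^2⌋ = ⌊1878/1369⌋ = 1
(the next term ⌊1878/37^3⌋ = 0, terminating the sum). Summing: v_37(1878!) = 50 + 1 = 51.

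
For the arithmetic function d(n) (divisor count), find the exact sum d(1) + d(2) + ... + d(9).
Σ_{n ≤ 9} d(n) = 23

Compute d(n) for each 1 ≤ n ≤ 9: d(1) = 1, d(2) = 2, d(3) = 2, d(4) = 3, d(5) = 2, d(6) = 4, d(7) = 2, d(8) = 4, d(9) = 3. Summing all 9 values: 23. (Dirichlet's divisor formula: Σ_{n ≤ x} d(n) = x ln(x) + (2γ − 1) x + O(√x). For x = 9, the asymptotic estimate is ≈ 21.16.)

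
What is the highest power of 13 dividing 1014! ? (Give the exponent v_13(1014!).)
v_13(1014!) = 84

Legendre's formula: v_p(n!) = Σ_{k ≥ 1} ⌊n / p^k⌋. For p = 13, n = 1014, the terms are:
  ⌊1014/13^1⌋ = ⌊1014/13⌋ = 78
  ⌊1014/13^2⌋ = ⌊1014/169⌋ = 6
(the next term ⌊1014/13^3⌋ = 0, terminating the sum). Summing: v_13(1014!) = 78 + 6 = 84.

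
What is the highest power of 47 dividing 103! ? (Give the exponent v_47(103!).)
v_47(103!) = 2

Legendre's formula: v_p(n!) = Σ_{k ≥ 1} ⌊n / p^k⌋. For p = 47, n = 103, the terms are:
  ⌊103/47^1⌋ = ⌊103/47⌋ = 2
(the next term ⌊103/47^2⌋ = 0, terminating the sum). Summing: v_47(103!) = 2 = 2.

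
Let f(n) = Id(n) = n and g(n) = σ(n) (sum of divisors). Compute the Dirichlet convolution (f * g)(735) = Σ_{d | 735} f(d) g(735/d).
(Id * σ)(735) = 12474

Divisors of 735: [1, 3, 5, 7, 15, 21, 35, 49, 105, 147, 245, 735]. For each d | 735:
  d = 1: Id(1) · σ(735/1) = 1 · 1368 = 1368
  d = 3: Id(3) · σ(735/3) = 3 · 342 = 1026
  d = 5: Id(5) · σ(735/5) = 5 · 228 = 1140
  d = 7: Id(7) · σ(735/7) = 7 · 192 = 1344
  d = 15: Id(15) · σ(735/15) = 15 · 57 = 855
  d = 21: Id(21) · σ(735/21) = 21 · 48 = 1008
  d = 35: Id(35) · σ(735/35) = 35 · 32 = 1120
  d = 49: Id(49) · σ(735/49) = 49 · 24 = 1176
  d = 105: Id(105) · σ(735/105) = 105 · 8 = 840
  d = 147: Id(147) · σ(735/147) = 147 · 6 = 882
  d = 245: Id(245) · σ(735/245) = 245 · 4 = 980
  d = 735: Id(735) · σ(735/735) = 735 · 1 = 735
Summing: (Id * σ)(735) = 1368 + 1026 + 1140 + 1344 + 855 + 1008 + 1120 + 1176 + 840 + 882 + 980 + 735 = 12474.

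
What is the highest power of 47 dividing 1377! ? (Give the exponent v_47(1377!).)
v_47(1377!) = 29

Legendre's formula: v_p(n!) = Σ_{k ≥ 1} ⌊n / p^k⌋. For p = 47, n = 1377, the terms are:
  ⌊1377/47^1⌋ = ⌊1377/47⌋ = 29
(the next term ⌊1377/47^2⌋ = 0, terminating the sum). Summing: v_47(1377!) = 29 = 29.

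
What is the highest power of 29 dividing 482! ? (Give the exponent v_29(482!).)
v_29(482!) = 16

Legendre's formula: v_p(n!) = Σ_{k ≥ 1} ⌊n / p^k⌋. For p = 29, n = 482, the terms are:
  ⌊482/29^1⌋ = ⌊482/29⌋ = 16
(the next term ⌊482/29^2⌋ = 0, terminating the sum). Summing: v_29(482!) = 16 = 16.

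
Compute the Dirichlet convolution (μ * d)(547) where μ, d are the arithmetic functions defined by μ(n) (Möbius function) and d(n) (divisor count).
(μ * d)(547) = 1

Divisors of 547: [1, 547]. For each d | 547:
  d = 1: μ(1) · d(547/1) = 1 · 2 = 2
  d = 547: μ(547) · d(547/547) = -1 · 1 = -1
Summing: (μ * d)(547) = 2 + -1 = 1.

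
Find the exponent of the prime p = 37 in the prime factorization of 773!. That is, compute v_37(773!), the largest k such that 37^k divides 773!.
v_37(773!) = 20

Legendre's formula: v_p(n!) = Σ_{k ≥ 1} ⌊n / p^k⌋. For p = 37, n = 773, the terms are:
  ⌊773/37^1⌋ = ⌊773/37⌋ = 20
(the next term ⌊773/37^2⌋ = 0, terminating the sum). Summing: v_37(773!) = 20 = 20.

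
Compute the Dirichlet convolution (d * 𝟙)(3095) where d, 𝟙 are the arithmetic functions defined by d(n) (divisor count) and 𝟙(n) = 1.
(d * 𝟙)(3095) = 9

Divisors of 3095: [1, 5, 619, 3095]. For each d | 3095:
  d = 1: d(1) · 𝟙(3095/1) = 1 · 1 = 1
  d = 5: d(5) · 𝟙(3095/5) = 2 · 1 = 2
  d = 619: d(619) · 𝟙(3095/619) = 2 · 1 = 2
  d = 3095: d(3095) · 𝟙(3095/3095) = 4 · 1 = 4
Summing: (d * 𝟙)(3095) = 1 + 2 + 2 + 4 = 9.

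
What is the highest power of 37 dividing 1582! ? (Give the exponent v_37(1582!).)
v_37(1582!) = 43

Legendre's formula: v_p(n!) = Σ_{k ≥ 1} ⌊n / p^k⌋. For p = 37, n = 1582, the terms are:
  ⌊1582/37^1⌋ = ⌊1582/37⌋ = 42
  ⌊1582/37^2⌋ = ⌊1582/1369⌋ = 1
(the next term ⌊1582/37^3⌋ = 0, terminating the sum). Summing: v_37(1582!) = 42 + 1 = 43.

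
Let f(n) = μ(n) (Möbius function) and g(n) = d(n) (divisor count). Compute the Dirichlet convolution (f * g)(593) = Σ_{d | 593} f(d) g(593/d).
(μ * d)(593) = 1

Divisors of 593: [1, 593]. For each d | 593:
  d = 1: μ(1) · d(593/1) = 1 · 2 = 2
  d = 593: μ(593) · d(593/593) = -1 · 1 = -1
Summing: (μ * d)(593) = 2 + -1 = 1.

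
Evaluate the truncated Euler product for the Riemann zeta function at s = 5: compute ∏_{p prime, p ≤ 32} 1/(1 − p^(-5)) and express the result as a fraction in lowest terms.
∏ = 1910589921595024369341325427716514697147265/1842548811291065574051999987500114856101888

The primes p ≤ 32 are [2, 3, 5, 7, 11, 13, 17, 19, 23, 29, 31]. For each prime, (1 − 1/p^5)^(-1) = p^5 / (p^5 − 1). The product is (1 − 1/2^5)^(-1), (1 − 1/3^5)^(-1), (1 − 1/5^5)^(-1), (1 − 1/7^5)^(-1), (1 − 1/11^5)^(-1), (1 − 1/13^5)^(-1), (1 − 1/17^5)^(-1), (1 − 1/19^5)^(-1), (1 − 1/23^5)^(-1), (1 − 1/29^5)^(-1), (1 − 1/31^5)^(-1) = ∏ p^5 / (p^5 − 1) = 1910589921595024369341325427716514697147265/1842548811291065574051999987500114856101888.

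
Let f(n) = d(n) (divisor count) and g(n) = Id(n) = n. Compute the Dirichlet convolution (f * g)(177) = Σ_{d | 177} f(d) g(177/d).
(d * Id)(177) = 305

Divisors of 177: [1, 3, 59, 177]. For each d | 177:
  d = 1: d(1) · Id(177/1) = 1 · 177 = 177
  d = 3: d(3) · Id(177/3) = 2 · 59 = 118
  d = 59: d(59) · Id(177/59) = 2 · 3 = 6
  d = 177: d(177) · Id(177/177) = 4 · 1 = 4
Summing: (d * Id)(177) = 177 + 118 + 6 + 4 = 305.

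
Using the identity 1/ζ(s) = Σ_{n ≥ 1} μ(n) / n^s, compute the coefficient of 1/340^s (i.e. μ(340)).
μ(340) = 0

Factor n = 340 = 2^2 · 5 · 17. μ(n) = 0 if any exponent ≥ 2 (not squarefree); otherwise μ(n) = (−1)^{ω(n)} where ω(n) is the number of distinct prime factors. Applying: μ(340) = 0.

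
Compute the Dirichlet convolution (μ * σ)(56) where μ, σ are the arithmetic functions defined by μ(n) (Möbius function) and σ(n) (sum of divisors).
(μ * σ)(56) = 56

Divisors of 56: [1, 2, 4, 7, 8, 14, 28, 56]. For each d | 56:
  d = 1: μ(1) · σ(56/1) = 1 · 120 = 120
  d = 2: μ(2) · σ(56/2) = -1 · 56 = -56
  d = 4: μ(4) · σ(56/4) = 0 · 24 = 0
  d = 7: μ(7) · σ(56/7) = -1 · 15 = -15
  d = 8: μ(8) · σ(56/8) = 0 · 8 = 0
  d = 14: μ(14) · σ(56/14) = 1 · 7 = 7
  d = 28: μ(28) · σ(56/28) = 0 · 3 = 0
  d = 56: μ(56) · σ(56/56) = 0 · 1 = 0
Summing: (μ * σ)(56) = 120 + -56 + 0 + -15 + 0 + 7 + 0 + 0 = 56.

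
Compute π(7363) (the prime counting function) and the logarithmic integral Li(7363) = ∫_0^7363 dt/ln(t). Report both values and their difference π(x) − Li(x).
π(7363) = 937;  Li(7363) ≈ 955.21;  π(x) − Li(x) ≈ -18.21.

Direct count of primes ≤ 7363 gives π(7363) = 937. Numerical evaluation of the logarithmic integral gives Li(7363) ≈ 955.21. The difference π(x) − Li(x) ≈ -18.21 is typically negative for small/moderate x (Li(x) overestimates), though Littlewood's theorem shows this sign changes infinitely often.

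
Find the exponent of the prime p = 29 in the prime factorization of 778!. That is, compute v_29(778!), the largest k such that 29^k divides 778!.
v_29(778!) = 26

Legendre's formula: v_p(n!) = Σ_{k ≥ 1} ⌊n / p^k⌋. For p = 29, n = 778, the terms are:
  ⌊778/29^1⌋ = ⌊778/29⌋ = 26
(the next term ⌊778/29^2⌋ = 0, terminating the sum). Summing: v_29(778!) = 26 = 26.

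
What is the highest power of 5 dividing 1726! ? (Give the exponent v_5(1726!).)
v_5(1726!) = 429

Legendre's formula: v_p(n!) = Σ_{k ≥ 1} ⌊n / p^k⌋. For p = 5, n = 1726, the terms are:
  ⌊1726/5^1⌋ = ⌊1726/5⌋ = 345
  ⌊1726/5^2⌋ = ⌊1726/25⌋ = 69
  ⌊1726/5^3⌋ = ⌊1726/125⌋ = 13
  ⌊1726/5^4⌋ = ⌊1726/625⌋ = 2
(the next term ⌊1726/5^5⌋ = 0, terminating the sum). Summing: v_5(1726!) = 345 + 69 + 13 + 2 = 429.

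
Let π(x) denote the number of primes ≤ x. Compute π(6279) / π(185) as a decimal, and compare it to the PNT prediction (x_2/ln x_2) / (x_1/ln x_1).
π(6279)/π(185) = 817/42 ≈ 19.4524;  PNT prediction ≈ 20.2610.

π(185) = 42 and π(6279) = 817, so π(6279)/π(185) ≈ 19.4524. The PNT-predicted ratio is (6279/ln(6279)) / (185/ln(185)) ≈ 20.2610. The two agree to within a few percent, as expected.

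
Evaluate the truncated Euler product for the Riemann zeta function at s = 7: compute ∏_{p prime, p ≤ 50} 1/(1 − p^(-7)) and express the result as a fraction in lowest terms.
∏ = 23382886769632432571789841128782562016512130510871147719864543051070039135878767058418261603816212645625/23189273096315310437319062436725495011112024414316439805760324840606793884675752039664775666767203598336

The primes p ≤ 50 are [2, 3, 5, 7, 11, 13, 17, 19, 23, 29, 31, 37, 41, 43, 47]. For each prime, (1 − 1/p^7)^(-1) = p^7 / (p^7 − 1). The product is (1 − 1/2^7)^(-1), (1 − 1/3^7)^(-1), (1 − 1/5^7)^(-1), (1 − 1/7^7)^(-1), (1 − 1/11^7)^(-1), (1 − 1/13^7)^(-1), (1 − 1/17^7)^(-1), (1 − 1/19^7)^(-1), (1 − 1/23^7)^(-1), (1 − 1/29^7)^(-1), (1 − 1/31^7)^(-1), (1 − 1/37^7)^(-1), (1 − 1/41^7)^(-1), (1 − 1/43^7)^(-1), (1 − 1/47^7)^(-1) = ∏ p^7 / (p^7 − 1) = 23382886769632432571789841128782562016512130510871147719864543051070039135878767058418261603816212645625/23189273096315310437319062436725495011112024414316439805760324840606793884675752039664775666767203598336.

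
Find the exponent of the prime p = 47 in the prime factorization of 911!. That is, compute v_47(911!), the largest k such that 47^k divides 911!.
v_47(911!) = 19

Legendre's formula: v_p(n!) = Σ_{k ≥ 1} ⌊n / p^k⌋. For p = 47, n = 911, the terms are:
  ⌊911/47^1⌋ = ⌊911/47⌋ = 19
(the next term ⌊911/47^2⌋ = 0, terminating the sum). Summing: v_47(911!) = 19 = 19.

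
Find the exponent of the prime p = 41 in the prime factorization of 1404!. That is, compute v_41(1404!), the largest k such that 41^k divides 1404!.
v_41(1404!) = 34

Legendre's formula: v_p(n!) = Σ_{k ≥ 1} ⌊n / p^k⌋. For p = 41, n = 1404, the terms are:
  ⌊1404/41^1⌋ = ⌊1404/41⌋ = 34
(the next term ⌊1404/41^2⌋ = 0, terminating the sum). Summing: v_41(1404!) = 34 = 34.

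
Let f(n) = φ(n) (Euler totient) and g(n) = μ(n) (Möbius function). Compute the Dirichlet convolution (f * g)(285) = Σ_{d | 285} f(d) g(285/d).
(φ * μ)(285) = 51

Divisors of 285: [1, 3, 5, 15, 19, 57, 95, 285]. For each d | 285:
  d = 1: φ(1) · μ(285/1) = 1 · -1 = -1
  d = 3: φ(3) · μ(285/3) = 2 · 1 = 2
  d = 5: φ(5) · μ(285/5) = 4 · 1 = 4
  d = 15: φ(15) · μ(285/15) = 8 · -1 = -8
  d = 19: φ(19) · μ(285/19) = 18 · 1 = 18
  d = 57: φ(57) · μ(285/57) = 36 · -1 = -36
  d = 95: φ(95) · μ(285/95) = 72 · -1 = -72
  d = 285: φ(285) · μ(285/285) = 144 · 1 = 144
Summing: (φ * μ)(285) = -1 + 2 + 4 + -8 + 18 + -36 + -72 + 144 = 51.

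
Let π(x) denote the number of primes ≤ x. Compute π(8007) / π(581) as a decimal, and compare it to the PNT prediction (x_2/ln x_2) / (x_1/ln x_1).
π(8007)/π(581) = 1007/106 ≈ 9.5000;  PNT prediction ≈ 9.7591.

π(581) = 106 and π(8007) = 1007, so π(8007)/π(581) ≈ 9.5000. The PNT-predicted ratio is (8007/ln(8007)) / (581/ln(581)) ≈ 9.7591. The two agree to within a few percent, as expected.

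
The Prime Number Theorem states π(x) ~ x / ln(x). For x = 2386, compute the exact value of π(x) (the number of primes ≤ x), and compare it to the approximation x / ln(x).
π(2386) = 354;  x/ln(x) ≈ 306.79;  relative error ≈ 13.34%.

Directly count primes up to 2386: π(2386) = 354. The PNT approximation gives 2386/ln(2386) ≈ 2386/7.77737 ≈ 306.79. Relative error (π(x) − x/ln(x)) / π(x) ≈ 13.34%; the approximation is known to undercount slightly (Li(x) is a better estimate).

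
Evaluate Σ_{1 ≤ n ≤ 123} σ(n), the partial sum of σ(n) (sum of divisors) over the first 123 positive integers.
Σ_{n ≤ 123} σ(n) = 12460

Compute σ(n) for each 1 ≤ n ≤ 123: σ(1) = 1, σ(2) = 3, σ(3) = 4, σ(4) = 7, σ(5) = 6, σ(6) = 12, σ(7) = 8, σ(8) = 15, σ(9) = 13, σ(10) = 18, σ(11) = 12, σ(12) = 28, σ(13) = 14, σ(14) = 24, σ(15) = 24, σ(16) = 31, σ(17) = 18, σ(18) = 39, σ(19) = 20, σ(20) = 42, σ(21) = 32, σ(22) = 36, σ(23) = 24, σ(24) = 60, σ(25) = 31, σ(26) = 42, σ(27) = 40, σ(28) = 56, σ(29) = 30, σ(30) = 72, σ(31) = 32, σ(32) = 63, σ(33) = 48, σ(34) = 54, σ(35) = 48, σ(36) = 91, σ(37) = 38, σ(38) = 60, σ(39) = 56, σ(40) = 90, σ(41) = 42, σ(42) = 96, σ(43) = 44, σ(44) = 84, σ(45) = 78, σ(46) = 72, σ(47) = 48, σ(48) = 124, σ(49) = 57, σ(50) = 93, σ(51) = 72, σ(52) = 98, σ(53) = 54, σ(54) = 120, σ(55) = 72, σ(56) = 120, σ(57) = 80, σ(58) = 90, σ(59) = 60, σ(60) = 168, σ(61) = 62, σ(62) = 96, σ(63) = 104, σ(64) = 127, σ(65) = 84, σ(66) = 144, σ(67) = 68, σ(68) = 126, σ(69) = 96, σ(70) = 144, σ(71) = 72, σ(72) = 195, σ(73) = 74, σ(74) = 114, σ(75) = 124, σ(76) = 140, σ(77) = 96, σ(78) = 168, σ(79) = 80, σ(80) = 186, σ(81) = 121, σ(82) = 126, σ(83) = 84, σ(84) = 224, σ(85) = 108, σ(86) = 132, σ(87) = 120, σ(88) = 180, σ(89) = 90, σ(90) = 234, σ(91) = 112, σ(92) = 168, σ(93) = 128, σ(94) = 144, σ(95) = 120, σ(96) = 252, σ(97) = 98, σ(98) = 171, σ(99) = 156, σ(100) = 217, σ(101) = 102, σ(102) = 216, σ(103) = 104, σ(104) = 210, σ(105) = 192, σ(106) = 162, σ(107) = 108, σ(108) = 280, σ(109) = 110, σ(110) = 216, σ(111) = 152, σ(112) = 248, σ(113) = 114, σ(114) = 240, σ(115) = 144, σ(116) = 210, σ(117) = 182, σ(118) = 180, σ(119) = 144, σ(120) = 360, σ(121) = 133, σ(122) = 186, σ(123) = 168. Summing all 123 values: 12460. (Average order: Σ_{n ≤ x} σ(n) ~ (π²/12) x². For x = 123, (π²/12)·123² ≈ 12443.10.)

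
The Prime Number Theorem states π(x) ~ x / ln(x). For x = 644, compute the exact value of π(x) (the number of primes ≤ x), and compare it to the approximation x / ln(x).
π(644) = 117;  x/ln(x) ≈ 99.57;  relative error ≈ 14.90%.

Directly count primes up to 644: π(644) = 117. The PNT approximation gives 644/ln(644) ≈ 644/6.46770 ≈ 99.57. Relative error (π(x) − x/ln(x)) / π(x) ≈ 14.90%; the approximation is known to undercount slightly (Li(x) is a better estimate).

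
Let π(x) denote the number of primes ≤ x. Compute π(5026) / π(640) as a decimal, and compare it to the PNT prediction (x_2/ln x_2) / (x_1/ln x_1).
π(5026)/π(640) = 674/115 ≈ 5.8609;  PNT prediction ≈ 5.9541.

π(640) = 115 and π(5026) = 674, so π(5026)/π(640) ≈ 5.8609. The PNT-predicted ratio is (5026/ln(5026)) / (640/ln(640)) ≈ 5.9541. The two agree to within a few percent, as expected.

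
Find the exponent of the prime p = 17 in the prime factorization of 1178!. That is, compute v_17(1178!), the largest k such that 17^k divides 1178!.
v_17(1178!) = 73

Legendre's formula: v_p(n!) = Σ_{k ≥ 1} ⌊n / p^k⌋. For p = 17, n = 1178, the terms are:
  ⌊1178/17^1⌋ = ⌊1178/17⌋ = 69
  ⌊1178/17^2⌋ = ⌊1178/289⌋ = 4
(the next term ⌊1178/17^3⌋ = 0, terminating the sum). Summing: v_17(1178!) = 69 + 4 = 73.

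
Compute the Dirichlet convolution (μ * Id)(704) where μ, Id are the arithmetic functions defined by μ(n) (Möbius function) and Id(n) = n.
(μ * Id)(704) = 320

Divisors of 704: [1, 2, 4, 8, 11, 16, 22, 32, 44, 64, 88, 176, 352, 704]. For each d | 704:
  d = 1: μ(1) · Id(704/1) = 1 · 704 = 704
  d = 2: μ(2) · Id(704/2) = -1 · 352 = -352
  d = 4: μ(4) · Id(704/4) = 0 · 176 = 0
  d = 8: μ(8) · Id(704/8) = 0 · 88 = 0
  d = 11: μ(11) · Id(704/11) = -1 · 64 = -64
  d = 16: μ(16) · Id(704/16) = 0 · 44 = 0
  d = 22: μ(22) · Id(704/22) = 1 · 32 = 32
  d = 32: μ(32) · Id(704/32) = 0 · 22 = 0
  d = 44: μ(44) · Id(704/44) = 0 · 16 = 0
  d = 64: μ(64) · Id(704/64) = 0 · 11 = 0
  d = 88: μ(88) · Id(704/88) = 0 · 8 = 0
  d = 176: μ(176) · Id(704/176) = 0 · 4 = 0
  d = 352: μ(352) · Id(704/352) = 0 · 2 = 0
  d = 704: μ(704) · Id(704/704) = 0 · 1 = 0
Summing: (μ * Id)(704) = 704 + -352 + 0 + 0 + -64 + 0 + 32 + 0 + 0 + 0 + 0 + 0 + 0 + 0 = 320.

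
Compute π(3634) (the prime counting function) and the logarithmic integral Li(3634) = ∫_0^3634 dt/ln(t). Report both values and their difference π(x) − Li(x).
π(3634) = 508;  Li(3634) ≈ 520.98;  π(x) − Li(x) ≈ -12.98.

Direct count of primes ≤ 3634 gives π(3634) = 508. Numerical evaluation of the logarithmic integral gives Li(3634) ≈ 520.98. The difference π(x) − Li(x) ≈ -12.98 is typically negative for small/moderate x (Li(x) overestimates), though Littlewood's theorem shows this sign changes infinitely often.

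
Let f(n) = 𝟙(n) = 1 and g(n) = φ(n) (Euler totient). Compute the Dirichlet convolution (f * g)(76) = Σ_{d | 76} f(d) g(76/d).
(𝟙 * φ)(76) = 76

Divisors of 76: [1, 2, 4, 19, 38, 76]. For each d | 76:
  d = 1: 𝟙(1) · φ(76/1) = 1 · 36 = 36
  d = 2: 𝟙(2) · φ(76/2) = 1 · 18 = 18
  d = 4: 𝟙(4) · φ(76/4) = 1 · 18 = 18
  d = 19: 𝟙(19) · φ(76/19) = 1 · 2 = 2
  d = 38: 𝟙(38) · φ(76/38) = 1 · 1 = 1
  d = 76: 𝟙(76) · φ(76/76) = 1 · 1 = 1
Summing: (𝟙 * φ)(76) = 36 + 18 + 18 + 2 + 1 + 1 = 76.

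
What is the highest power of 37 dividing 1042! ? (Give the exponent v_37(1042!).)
v_37(1042!) = 28

Legendre's formula: v_p(n!) = Σ_{k ≥ 1} ⌊n / p^k⌋. For p = 37, n = 1042, the terms are:
  ⌊1042/37^1⌋ = ⌊1042/37⌋ = 28
(the next term ⌊1042/37^2⌋ = 0, terminating the sum). Summing: v_37(1042!) = 28 = 28.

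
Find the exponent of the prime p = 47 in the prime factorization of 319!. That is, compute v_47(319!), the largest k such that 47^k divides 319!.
v_47(319!) = 6

Legendre's formula: v_p(n!) = Σ_{k ≥ 1} ⌊n / p^k⌋. For p = 47, n = 319, the terms are:
  ⌊319/47^1⌋ = ⌊319/47⌋ = 6
(the next term ⌊319/47^2⌋ = 0, terminating the sum). Summing: v_47(319!) = 6 = 6.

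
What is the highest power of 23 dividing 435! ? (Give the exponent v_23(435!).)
v_23(435!) = 18

Legendre's formula: v_p(n!) = Σ_{k ≥ 1} ⌊n / p^k⌋. For p = 23, n = 435, the terms are:
  ⌊435/23^1⌋ = ⌊435/23⌋ = 18
(the next term ⌊435/23^2⌋ = 0, terminating the sum). Summing: v_23(435!) = 18 = 18.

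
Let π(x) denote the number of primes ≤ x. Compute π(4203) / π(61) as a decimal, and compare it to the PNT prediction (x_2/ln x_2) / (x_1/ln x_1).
π(4203)/π(61) = 575/18 ≈ 31.9444;  PNT prediction ≈ 33.9479.

π(61) = 18 and π(4203) = 575, so π(4203)/π(61) ≈ 31.9444. The PNT-predicted ratio is (4203/ln(4203)) / (61/ln(61)) ≈ 33.9479. The two agree to within a few percent, as expected.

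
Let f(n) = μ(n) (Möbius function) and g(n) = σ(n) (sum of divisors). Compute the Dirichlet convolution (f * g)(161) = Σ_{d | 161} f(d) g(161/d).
(μ * σ)(161) = 161

Divisors of 161: [1, 7, 23, 161]. For each d | 161:
  d = 1: μ(1) · σ(161/1) = 1 · 192 = 192
  d = 7: μ(7) · σ(161/7) = -1 · 24 = -24
  d = 23: μ(23) · σ(161/23) = -1 · 8 = -8
  d = 161: μ(161) · σ(161/161) = 1 · 1 = 1
Summing: (μ * σ)(161) = 192 + -24 + -8 + 1 = 161.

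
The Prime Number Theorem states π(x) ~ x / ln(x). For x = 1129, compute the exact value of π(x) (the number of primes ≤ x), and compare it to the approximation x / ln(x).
π(1129) = 189;  x/ln(x) ≈ 160.62;  relative error ≈ 15.02%.

Directly count primes up to 1129: π(1129) = 189. The PNT approximation gives 1129/ln(1129) ≈ 1129/7.02909 ≈ 160.62. Relative error (π(x) − x/ln(x)) / π(x) ≈ 15.02%; the approximation is known to undercount slightly (Li(x) is a better estimate).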